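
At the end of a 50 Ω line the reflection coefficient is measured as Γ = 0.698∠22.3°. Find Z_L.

Z_L ≈ 131 + j135 Ω

Z_L = Z_0·(1 + Γ)/(1 − Γ) = 50·(1.65 + j0.265)/(0.354 − j0.265)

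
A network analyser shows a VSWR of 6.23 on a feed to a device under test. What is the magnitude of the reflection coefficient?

|Γ| = (S − 1)/(S + 1) = (6.23 − 1)/(6.23 + 1) = 5.23/7.23

|Γ| ≈ 0.723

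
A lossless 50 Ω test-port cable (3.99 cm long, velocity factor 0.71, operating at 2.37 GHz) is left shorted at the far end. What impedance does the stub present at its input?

λ = v/f = 0.71·c / 2.37 GHz = 0.0899 m
βl = 2π·l/λ = 2π × 0.444 = 160°
tan(βl) = -0.367
For a shorted stub, Z_in = jZ_0·tan(βl)

Z_in ≈ −j18.4 Ω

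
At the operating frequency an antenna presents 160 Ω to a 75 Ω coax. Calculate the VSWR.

Γ = (160 − 75)/(160 + 75) = 0.362
VSWR = (1 + 0.362)/(1 − 0.362)

VSWR ≈ 2.13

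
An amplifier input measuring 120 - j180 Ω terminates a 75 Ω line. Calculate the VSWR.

Γ = (Z_L − Z_0)/(Z_L + Z_0) = (45 − j180)/(195 − j180)
|Γ| = 186/265 = 0.699
VSWR = (1 + |Γ|)/(1 − |Γ|) = 1.7/0.301

VSWR ≈ 5.65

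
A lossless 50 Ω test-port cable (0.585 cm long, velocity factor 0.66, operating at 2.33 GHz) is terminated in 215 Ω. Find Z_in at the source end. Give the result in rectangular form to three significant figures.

λ = v/f = 0.66·c / 2.33 GHz = 0.085 m
βl = 2π·l/λ = 2π × 0.0688 = 24.8°
tan(βl) = tan(24.8°) = 0.462
Z_in = Z_0·(Z_L + jZ_0·tanβl)/(Z_0 + jZ_L·tanβl)
     = 50·(215 + j23.1)/(50 + j99.3)

Z_in ≈ 52.8 − j81.7 Ω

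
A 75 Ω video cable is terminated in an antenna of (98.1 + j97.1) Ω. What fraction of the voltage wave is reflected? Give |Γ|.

Γ = (Z_L − Z_0)/(Z_L + Z_0) = (23.1 + j97.1)/(173.1 + j97.1)
|Γ| = 99.8/198

|Γ| ≈ 0.503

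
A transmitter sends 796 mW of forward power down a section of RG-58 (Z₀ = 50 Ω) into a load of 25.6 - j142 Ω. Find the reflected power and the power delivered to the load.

|Γ| = |(-24.4 − j142)/(75.6 − j142)| = 0.896
|Γ|² = 0.802
P_refl = |Γ|²·P_inc = 639 mW, P_del = (1 − |Γ|²)·P_inc = 157 mW

P_reflected ≈ 639 mW; P_delivered ≈ 157 mW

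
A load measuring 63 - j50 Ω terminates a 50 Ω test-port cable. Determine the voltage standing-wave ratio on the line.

Γ = (Z_L − Z_0)/(Z_L + Z_0) = (13 − j50)/(113 − j50)
|Γ| = 51.7/124 = 0.418
VSWR = (1 + |Γ|)/(1 − |Γ|) = 1.42/0.582

VSWR ≈ 2.44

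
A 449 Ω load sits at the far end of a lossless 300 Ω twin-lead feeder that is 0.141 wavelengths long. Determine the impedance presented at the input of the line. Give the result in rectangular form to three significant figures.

Z_in ≈ 257 − j105 Ω

βl = 2π × 0.141 = 50.8°
tan(βl) = tan(50.8°) = 1.22
Z_in = Z_0·(Z_L + jZ_0·tanβl)/(Z_0 + jZ_L·tanβl)
     = 300·(449 + j367)/(300 + j550)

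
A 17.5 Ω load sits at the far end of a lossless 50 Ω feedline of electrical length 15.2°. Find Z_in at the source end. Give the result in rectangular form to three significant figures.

tan(βl) = tan(15.2°) = 0.272
Z_in = Z_0·(Z_L + jZ_0·tanβl)/(Z_0 + jZ_L·tanβl)
     = 50·(17.5 + j13.6)/(50 + j4.75)

Z_in ≈ 18.6 + j11.8 Ω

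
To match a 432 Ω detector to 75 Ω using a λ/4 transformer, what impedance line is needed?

Z_qwt = √(Z_0·R_L) = √(75 × 432) = √32400

Z_qwt ≈ 180 Ω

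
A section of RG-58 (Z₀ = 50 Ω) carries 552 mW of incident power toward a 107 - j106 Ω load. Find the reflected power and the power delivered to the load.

P_reflected ≈ 223 mW; P_delivered ≈ 329 mW

|Γ| = |(57 − j106)/(157 − j106)| = 0.635
|Γ|² = 0.404
P_refl = |Γ|²·P_inc = 223 mW, P_del = (1 − |Γ|²)·P_inc = 329 mW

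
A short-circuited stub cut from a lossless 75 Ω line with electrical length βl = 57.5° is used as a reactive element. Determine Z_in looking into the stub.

tan(βl) = 1.57
For a short-circuited stub, Z_in = jZ_0·tan(βl)

Z_in ≈ +j118 Ω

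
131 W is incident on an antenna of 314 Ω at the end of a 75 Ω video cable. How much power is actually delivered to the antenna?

P_delivered ≈ 81.5 W

Γ = (314 − 75)/(314 + 75) = 0.614
|Γ|² = 0.377
P_refl = |Γ|²·P_inc = 49.5 W, P_del = (1 − |Γ|²)·P_inc = 81.5 W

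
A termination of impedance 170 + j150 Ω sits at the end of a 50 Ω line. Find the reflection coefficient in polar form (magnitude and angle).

Γ = (Z_L − Z_0)/(Z_L + Z_0) = (120 + j150)/(220 + j150)
|Γ| = 192/266 = 0.721

Γ ≈ 0.721 ∠ 17.1°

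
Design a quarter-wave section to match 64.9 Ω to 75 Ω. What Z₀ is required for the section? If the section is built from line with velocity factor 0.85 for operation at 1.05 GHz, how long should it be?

Z_qwt ≈ 69.8 Ω; length ≈ 6.07 cm

Z_qwt = √(Z_0·R_L) = √(75 × 64.9) = √4868
λ = 0.85·c/f = 0.243 m, so l = λ/4 = 0.0607 m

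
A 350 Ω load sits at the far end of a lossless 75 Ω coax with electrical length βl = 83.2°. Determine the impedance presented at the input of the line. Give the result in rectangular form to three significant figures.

tan(βl) = tan(83.2°) = 8.39
Z_in = Z_0·(Z_L + jZ_0·tanβl)/(Z_0 + jZ_L·tanβl)
     = 75·(350 + j629)/(75 + j2940)

Z_in ≈ 16.3 − j8.53 Ω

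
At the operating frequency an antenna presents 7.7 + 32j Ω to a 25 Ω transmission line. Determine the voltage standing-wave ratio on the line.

Γ = (Z_L − Z_0)/(Z_L + Z_0) = (-17.3 + j32)/(32.7 + j32)
|Γ| = 36.4/45.8 = 0.795
VSWR = (1 + |Γ|)/(1 − |Γ|) = 1.8/0.205

VSWR ≈ 8.76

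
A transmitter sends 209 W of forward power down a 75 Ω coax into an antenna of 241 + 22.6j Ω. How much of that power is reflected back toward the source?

P_reflected ≈ 58.4 W

|Γ| = |(166 + j22.6)/(316 + j22.6)| = 0.529
|Γ|² = 0.28
P_refl = |Γ|²·P_inc = 58.4 W, P_del = (1 − |Γ|²)·P_inc = 151 W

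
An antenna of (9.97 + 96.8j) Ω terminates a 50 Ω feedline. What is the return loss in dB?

RL ≈ 0.725 dB

Γ = (-40.03 + j96.8)/(59.97 + j96.8), |Γ| = 0.92
RL = −20·log₁₀|Γ| = −20·log₁₀(0.92)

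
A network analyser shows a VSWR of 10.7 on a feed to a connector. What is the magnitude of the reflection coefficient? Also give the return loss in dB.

|Γ| = (S − 1)/(S + 1) = (10.7 − 1)/(10.7 + 1) = 9.7/11.7
RL = −20·log₁₀|Γ| = −20·log₁₀(0.829)

|Γ| ≈ 0.829; return loss ≈ 1.63 dB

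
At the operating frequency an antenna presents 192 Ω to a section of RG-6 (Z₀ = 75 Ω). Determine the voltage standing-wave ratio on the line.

VSWR ≈ 2.56

Γ = (192 − 75)/(192 + 75) = 0.438
VSWR = (1 + 0.438)/(1 − 0.438)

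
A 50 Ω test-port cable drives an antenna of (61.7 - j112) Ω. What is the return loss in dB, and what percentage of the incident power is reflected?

Γ = (11.7 − j112)/(111.7 − j112), |Γ| = 0.712
RL = −20·log₁₀(0.712) = 2.95 dB
P_refl/P_inc = |Γ|² = 0.507

RL ≈ 2.95 dB; 50.7% of incident power reflected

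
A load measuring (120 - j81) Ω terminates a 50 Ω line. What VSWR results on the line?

Γ = (Z_L − Z_0)/(Z_L + Z_0) = (70 − j81)/(170 − j81)
|Γ| = 107/188 = 0.569
VSWR = (1 + |Γ|)/(1 − |Γ|) = 1.57/0.431

VSWR ≈ 3.64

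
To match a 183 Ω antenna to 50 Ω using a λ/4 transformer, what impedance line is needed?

Z_qwt ≈ 95.7 Ω

Z_qwt = √(Z_0·R_L) = √(50 × 183) = √9150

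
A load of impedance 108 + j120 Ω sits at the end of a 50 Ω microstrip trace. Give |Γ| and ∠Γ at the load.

Γ = (Z_L − Z_0)/(Z_L + Z_0) = (58 + j120)/(158 + j120)
|Γ| = 133/198 = 0.672

Γ ≈ 0.672 ∠ 27°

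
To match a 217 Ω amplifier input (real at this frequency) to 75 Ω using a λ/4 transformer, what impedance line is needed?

Z_qwt = √(Z_0·R_L) = √(75 × 217) = √16280

Z_qwt ≈ 128 Ω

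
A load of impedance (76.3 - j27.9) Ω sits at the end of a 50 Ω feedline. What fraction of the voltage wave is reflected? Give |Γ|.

|Γ| ≈ 0.296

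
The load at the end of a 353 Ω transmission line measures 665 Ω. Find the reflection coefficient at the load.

Γ = 0.306

Γ = (Z_L − Z_0)/(Z_L + Z_0) = (665 − 353)/(665 + 353) = 312/1018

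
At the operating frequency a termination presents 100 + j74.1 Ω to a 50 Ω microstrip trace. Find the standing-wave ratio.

Γ = (Z_L − Z_0)/(Z_L + Z_0) = (50 + j74.1)/(150 + j74.1)
|Γ| = 89.4/167 = 0.534
VSWR = (1 + |Γ|)/(1 − |Γ|) = 1.53/0.466

VSWR ≈ 3.29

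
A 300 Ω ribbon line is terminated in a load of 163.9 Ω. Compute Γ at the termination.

Γ = -0.293

Γ = (Z_L − Z_0)/(Z_L + Z_0) = (163.9 − 300)/(163.9 + 300) = -136.1/463.9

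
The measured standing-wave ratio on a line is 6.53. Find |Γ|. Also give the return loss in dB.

|Γ| = (S − 1)/(S + 1) = (6.53 − 1)/(6.53 + 1) = 5.53/7.53
RL = −20·log₁₀|Γ| = −20·log₁₀(0.734)

|Γ| ≈ 0.734; return loss ≈ 2.68 dB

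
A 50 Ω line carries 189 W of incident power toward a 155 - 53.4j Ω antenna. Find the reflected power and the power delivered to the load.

|Γ| = |(105 − j53.4)/(205 − j53.4)| = 0.556
|Γ|² = 0.309
P_refl = |Γ|²·P_inc = 58.4 W, P_del = (1 − |Γ|²)·P_inc = 131 W

P_reflected ≈ 58.4 W; P_delivered ≈ 131 W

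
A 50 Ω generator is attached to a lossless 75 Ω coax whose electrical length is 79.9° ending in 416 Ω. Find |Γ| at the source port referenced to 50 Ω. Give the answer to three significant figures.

|Γ| ≈ 0.587

tan(βl) = 5.61
Z_in = Z_0·(Z_L + jZ_0·tanβl)/(Z_0 + jZ_L·tanβl) = 13.9 − j12.9 Ω
Γ_s = (Z_in − Z_s)/(Z_in + Z_s) = (-36.1 − j12.9)/(63.9 − j12.9), |Γ_s| = 0.587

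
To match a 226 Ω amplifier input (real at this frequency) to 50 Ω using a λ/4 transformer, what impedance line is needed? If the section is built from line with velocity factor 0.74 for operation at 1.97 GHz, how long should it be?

Z_qwt ≈ 106 Ω; length ≈ 2.82 cm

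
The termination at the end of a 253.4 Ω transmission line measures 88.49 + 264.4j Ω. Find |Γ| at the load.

Γ = (Z_L − Z_0)/(Z_L + Z_0) = (-164.9 + j264.4)/(341.9 + j264.4)
|Γ| = 312/432

|Γ| ≈ 0.721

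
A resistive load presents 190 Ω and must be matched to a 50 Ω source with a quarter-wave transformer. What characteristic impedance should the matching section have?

Z_qwt ≈ 97.5 Ω

Z_qwt = √(Z_0·R_L) = √(50 × 190) = √9500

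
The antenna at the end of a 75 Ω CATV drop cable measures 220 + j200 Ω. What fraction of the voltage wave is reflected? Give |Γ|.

|Γ| ≈ 0.693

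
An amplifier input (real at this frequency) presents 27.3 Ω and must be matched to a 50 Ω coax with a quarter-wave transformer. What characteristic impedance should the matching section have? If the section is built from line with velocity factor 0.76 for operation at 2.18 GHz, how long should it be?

Z_qwt ≈ 36.9 Ω; length ≈ 2.61 cm

Z_qwt = √(Z_0·R_L) = √(50 × 27.3) = √1365
λ = 0.76·c/f = 0.105 m, so l = λ/4 = 0.0261 m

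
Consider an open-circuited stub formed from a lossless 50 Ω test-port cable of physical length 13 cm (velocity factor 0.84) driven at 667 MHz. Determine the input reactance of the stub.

λ = v/f = 0.84·c / 667 MHz = 0.378 m
βl = 2π·l/λ = 2π × 0.344 = 124°
tan(βl) = -1.49
For an open-circuited stub, Z_in = −jZ_0·cot(βl) = −jZ_0/tan(βl)

X_in ≈ 33.6 Ω (inductive)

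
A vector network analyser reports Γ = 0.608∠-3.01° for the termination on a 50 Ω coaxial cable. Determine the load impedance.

Z_L = Z_0·(1 + Γ)/(1 − Γ) = 50·(1.61 − j0.0319)/(0.393 + j0.0319)

Z_L ≈ 203 − j20.6 Ω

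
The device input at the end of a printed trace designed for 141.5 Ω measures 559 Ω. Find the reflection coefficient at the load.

Γ = 0.596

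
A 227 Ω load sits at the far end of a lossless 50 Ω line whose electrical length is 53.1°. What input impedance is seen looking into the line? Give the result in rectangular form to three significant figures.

tan(βl) = tan(53.1°) = 1.33
Z_in = Z_0·(Z_L + jZ_0·tanβl)/(Z_0 + jZ_L·tanβl)
     = 50·(227 + j66.6)/(50 + j302)

Z_in ≈ 16.8 − j34.8 Ω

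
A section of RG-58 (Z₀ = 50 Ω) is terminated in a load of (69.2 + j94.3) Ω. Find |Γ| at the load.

Γ = (Z_L − Z_0)/(Z_L + Z_0) = (19.2 + j94.3)/(119.2 + j94.3)
|Γ| = 96.2/152

|Γ| ≈ 0.633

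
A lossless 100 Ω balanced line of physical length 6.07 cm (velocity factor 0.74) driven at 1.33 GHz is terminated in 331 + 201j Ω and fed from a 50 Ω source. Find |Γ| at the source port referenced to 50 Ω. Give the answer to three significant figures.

|Γ| ≈ 0.634

λ = v/f = 0.74·c / 1.33 GHz = 0.167 m
βl = 2π·l/λ = 2π × 0.364 = 131°
tan(βl) = -1.15
Z_in = Z_0·(Z_L + jZ_0·tanβl)/(Z_0 + jZ_L·tanβl) = 30.1 + j60.5 Ω
Γ_s = (Z_in − Z_s)/(Z_in + Z_s) = (-19.9 + j60.5)/(80.1 + j60.5), |Γ_s| = 0.634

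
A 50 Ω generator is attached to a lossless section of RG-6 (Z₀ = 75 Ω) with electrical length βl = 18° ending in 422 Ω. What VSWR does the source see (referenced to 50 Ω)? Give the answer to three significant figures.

VSWR ≈ 8

tan(βl) = 0.325
Z_in = Z_0·(Z_L + jZ_0·tanβl)/(Z_0 + jZ_L·tanβl) = 107 − j172 Ω
Γ_s = (Z_in − Z_s)/(Z_in + Z_s) = (57.4 − j172)/(157 − j172), |Γ_s| = 0.778
VSWR = (1 + |Γ_s|)/(1 − |Γ_s|)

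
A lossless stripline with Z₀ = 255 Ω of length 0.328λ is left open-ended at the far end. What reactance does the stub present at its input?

βl = 2π × 0.328 = 118°
tan(βl) = -1.87
For an open-ended stub, Z_in = −jZ_0·cot(βl) = −jZ_0/tan(βl)

X_in ≈ 136 Ω (inductive)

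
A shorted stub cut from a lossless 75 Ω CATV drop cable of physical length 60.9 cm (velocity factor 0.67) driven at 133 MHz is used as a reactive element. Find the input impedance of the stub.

λ = v/f = 0.67·c / 133 MHz = 1.51 m
βl = 2π·l/λ = 2π × 0.403 = 145°
tan(βl) = -0.698
For a shorted stub, Z_in = jZ_0·tan(βl)

Z_in ≈ −j52.4 Ω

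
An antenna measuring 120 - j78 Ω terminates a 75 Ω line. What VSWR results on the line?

VSWR ≈ 2.5

Γ = (Z_L − Z_0)/(Z_L + Z_0) = (45 − j78)/(195 − j78)
|Γ| = 90/210 = 0.429
VSWR = (1 + |Γ|)/(1 − |Γ|) = 1.43/0.571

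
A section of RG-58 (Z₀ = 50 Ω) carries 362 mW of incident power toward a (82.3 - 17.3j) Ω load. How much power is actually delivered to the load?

P_delivered ≈ 335 mW

|Γ| = |(32.3 − j17.3)/(132.3 − j17.3)| = 0.275
|Γ|² = 0.0754
P_refl = |Γ|²·P_inc = 27.3 mW, P_del = (1 − |Γ|²)·P_inc = 335 mW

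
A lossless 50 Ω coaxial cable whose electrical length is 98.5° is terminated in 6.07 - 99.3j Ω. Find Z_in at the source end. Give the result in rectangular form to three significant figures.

tan(βl) = tan(98.5°) = -6.69
Z_in = Z_0·(Z_L + jZ_0·tanβl)/(Z_0 + jZ_L·tanβl)
     = 50·(6.07 − j434)/(-614 − j40.6)

Z_in ≈ 1.83 + j35.2 Ω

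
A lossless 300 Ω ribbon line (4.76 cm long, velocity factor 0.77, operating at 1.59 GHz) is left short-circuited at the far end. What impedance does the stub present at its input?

Z_in ≈ −j565 Ω

λ = v/f = 0.77·c / 1.59 GHz = 0.145 m
βl = 2π·l/λ = 2π × 0.328 = 118°
tan(βl) = -1.88
For a short-circuited stub, Z_in = jZ_0·tan(βl)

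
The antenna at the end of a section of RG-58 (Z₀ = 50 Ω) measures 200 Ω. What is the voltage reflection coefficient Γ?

Γ = (Z_L − Z_0)/(Z_L + Z_0) = (200 − 50)/(200 + 50) = 150/250

Γ = 0.6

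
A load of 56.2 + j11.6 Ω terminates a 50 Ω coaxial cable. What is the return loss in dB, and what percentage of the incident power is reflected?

RL ≈ 18.2 dB; 1.52% of incident power reflected

Γ = (6.2 + j11.6)/(106.2 + j11.6), |Γ| = 0.123
RL = −20·log₁₀(0.123) = 18.2 dB
P_refl/P_inc = |Γ|² = 0.0152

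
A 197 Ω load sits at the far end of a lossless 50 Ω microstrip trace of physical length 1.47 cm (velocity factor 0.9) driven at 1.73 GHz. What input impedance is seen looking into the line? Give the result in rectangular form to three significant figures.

λ = v/f = 0.9·c / 1.73 GHz = 0.156 m
βl = 2π·l/λ = 2π × 0.0942 = 33.9°
tan(βl) = tan(33.9°) = 0.672
Z_in = Z_0·(Z_L + jZ_0·tanβl)/(Z_0 + jZ_L·tanβl)
     = 50·(197 + j33.6)/(50 + j132)

Z_in ≈ 35.7 − j60.9 Ω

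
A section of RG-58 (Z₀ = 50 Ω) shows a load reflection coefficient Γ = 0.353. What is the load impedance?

Z_L ≈ 105 Ω

Z_L = Z_0·(1 + Γ)/(1 − Γ) = 50·(1.35)/(0.647)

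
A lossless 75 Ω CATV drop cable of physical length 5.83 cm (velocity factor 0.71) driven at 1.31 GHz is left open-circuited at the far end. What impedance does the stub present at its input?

λ = v/f = 0.71·c / 1.31 GHz = 0.163 m
βl = 2π·l/λ = 2π × 0.359 = 129°
tan(βl) = -1.23
For an open-circuited stub, Z_in = −jZ_0·cot(βl) = −jZ_0/tan(βl)

Z_in ≈ +j60.9 Ω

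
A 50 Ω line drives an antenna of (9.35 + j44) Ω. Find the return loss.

Γ = (-40.65 + j44)/(59.35 + j44), |Γ| = 0.811
RL = −20·log₁₀|Γ| = −20·log₁₀(0.811)

RL ≈ 1.82 dB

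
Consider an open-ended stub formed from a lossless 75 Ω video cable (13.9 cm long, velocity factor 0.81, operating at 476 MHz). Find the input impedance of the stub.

Z_in ≈ +j10.6 Ω

λ = v/f = 0.81·c / 476 MHz = 0.511 m
βl = 2π·l/λ = 2π × 0.272 = 98°
tan(βl) = -7.1
For an open-ended stub, Z_in = −jZ_0·cot(βl) = −jZ_0/tan(βl)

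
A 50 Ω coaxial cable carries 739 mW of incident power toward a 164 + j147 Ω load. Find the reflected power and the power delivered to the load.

|Γ| = |(114 + j147)/(214 + j147)| = 0.717
|Γ|² = 0.513
P_refl = |Γ|²·P_inc = 379 mW, P_del = (1 − |Γ|²)·P_inc = 360 mW

P_reflected ≈ 379 mW; P_delivered ≈ 360 mW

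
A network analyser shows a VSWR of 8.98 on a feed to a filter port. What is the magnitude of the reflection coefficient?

|Γ| ≈ 0.8

|Γ| = (S − 1)/(S + 1) = (8.98 − 1)/(8.98 + 1) = 7.98/9.98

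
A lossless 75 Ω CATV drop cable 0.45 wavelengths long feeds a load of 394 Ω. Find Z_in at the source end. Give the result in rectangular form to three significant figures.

βl = 2π × 0.45 = 162°
tan(βl) = tan(162°) = -0.325
Z_in = Z_0·(Z_L + jZ_0·tanβl)/(Z_0 + jZ_L·tanβl)
     = 75·(394 − j24.4)/(75 − j128)

Z_in ≈ 111 + j166 Ω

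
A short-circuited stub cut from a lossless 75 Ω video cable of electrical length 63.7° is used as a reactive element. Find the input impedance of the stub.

tan(βl) = 2.02
For a short-circuited stub, Z_in = jZ_0·tan(βl)

Z_in ≈ +j152 Ω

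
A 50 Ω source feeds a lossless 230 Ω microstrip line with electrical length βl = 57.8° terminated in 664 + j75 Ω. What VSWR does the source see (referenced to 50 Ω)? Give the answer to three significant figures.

tan(βl) = 1.59
Z_in = Z_0·(Z_L + jZ_0·tanβl)/(Z_0 + jZ_L·tanβl) = 110 − j133 Ω
Γ_s = (Z_in − Z_s)/(Z_in + Z_s) = (60 − j133)/(160 − j133), |Γ_s| = 0.702
VSWR = (1 + |Γ_s|)/(1 − |Γ_s|)

VSWR ≈ 5.71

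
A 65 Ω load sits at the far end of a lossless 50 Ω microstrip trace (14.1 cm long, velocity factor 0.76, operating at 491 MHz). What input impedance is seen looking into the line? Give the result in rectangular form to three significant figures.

Z_in ≈ 40.3 + j6.67 Ω

λ = v/f = 0.76·c / 491 MHz = 0.464 m
βl = 2π·l/λ = 2π × 0.304 = 109°
tan(βl) = tan(109°) = -2.85
Z_in = Z_0·(Z_L + jZ_0·tanβl)/(Z_0 + jZ_L·tanβl)
     = 50·(65 − j143)/(50 − j185)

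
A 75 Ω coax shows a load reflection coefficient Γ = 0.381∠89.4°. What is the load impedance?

Z_L ≈ 56.4 + j50.3 Ω

Z_L = Z_0·(1 + Γ)/(1 − Γ) = 75·(1 + j0.381)/(0.996 − j0.381)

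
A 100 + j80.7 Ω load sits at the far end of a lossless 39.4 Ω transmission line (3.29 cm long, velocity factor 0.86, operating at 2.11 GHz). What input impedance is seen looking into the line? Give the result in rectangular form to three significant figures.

Z_in ≈ 9.1 − j3.04 Ω

λ = v/f = 0.86·c / 2.11 GHz = 0.122 m
βl = 2π·l/λ = 2π × 0.269 = 96.9°
tan(βl) = tan(96.9°) = -8.31
Z_in = Z_0·(Z_L + jZ_0·tanβl)/(Z_0 + jZ_L·tanβl)
     = 39.4·(100 − j247)/(710 − j831)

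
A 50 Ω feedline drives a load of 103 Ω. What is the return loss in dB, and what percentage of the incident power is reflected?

Γ = (103 − 50)/(103 + 50) = 0.346
RL = −20·log₁₀(0.346) = 9.21 dB
P_refl/P_inc = |Γ|² = 0.12

RL ≈ 9.21 dB; 12% of incident power reflected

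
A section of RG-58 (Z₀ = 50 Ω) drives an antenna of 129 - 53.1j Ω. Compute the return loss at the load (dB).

Γ = (79 − j53.1)/(179 − j53.1), |Γ| = 0.51
RL = −20·log₁₀|Γ| = −20·log₁₀(0.51)

RL ≈ 5.85 dB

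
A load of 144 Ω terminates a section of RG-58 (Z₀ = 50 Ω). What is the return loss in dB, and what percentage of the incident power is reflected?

Γ = (144 − 50)/(144 + 50) = 0.485
RL = −20·log₁₀(0.485) = 6.29 dB
P_refl/P_inc = |Γ|² = 0.235

RL ≈ 6.29 dB; 23.5% of incident power reflected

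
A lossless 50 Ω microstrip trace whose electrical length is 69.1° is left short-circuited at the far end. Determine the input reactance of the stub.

tan(βl) = 2.62
For a short-circuited stub, Z_in = jZ_0·tan(βl)

X_in ≈ 131 Ω (inductive)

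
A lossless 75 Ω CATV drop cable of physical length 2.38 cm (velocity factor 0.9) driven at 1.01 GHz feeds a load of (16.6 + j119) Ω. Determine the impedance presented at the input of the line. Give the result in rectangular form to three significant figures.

Z_in ≈ 1200 − j62.7 Ω

λ = v/f = 0.9·c / 1.01 GHz = 0.267 m
βl = 2π·l/λ = 2π × 0.089 = 32.1°
tan(βl) = tan(32.1°) = 0.626
Z_in = Z_0·(Z_L + jZ_0·tanβl)/(Z_0 + jZ_L·tanβl)
     = 75·(16.6 + j166)/(0.494 + j10.4)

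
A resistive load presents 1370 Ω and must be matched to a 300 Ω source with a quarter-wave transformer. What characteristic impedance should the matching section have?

Z_qwt ≈ 641 Ω

Z_qwt = √(Z_0·R_L) = √(300 × 1370) = √411000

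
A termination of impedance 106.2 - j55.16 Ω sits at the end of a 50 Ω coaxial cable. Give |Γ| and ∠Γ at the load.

Γ = (Z_L − Z_0)/(Z_L + Z_0) = (56.2 − j55.16)/(156.2 − j55.16)
|Γ| = 78.7/166 = 0.475

Γ ≈ 0.475 ∠ -25°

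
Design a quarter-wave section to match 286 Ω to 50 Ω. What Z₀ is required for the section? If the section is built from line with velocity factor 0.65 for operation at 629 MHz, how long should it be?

Z_qwt ≈ 120 Ω; length ≈ 7.75 cm

Z_qwt = √(Z_0·R_L) = √(50 × 286) = √14300
λ = 0.65·c/f = 0.31 m, so l = λ/4 = 0.0775 m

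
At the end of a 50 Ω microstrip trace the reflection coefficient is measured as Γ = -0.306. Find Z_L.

Z_L ≈ 26.6 Ω

Z_L = Z_0·(1 + Γ)/(1 − Γ) = 50·(0.694)/(1.31)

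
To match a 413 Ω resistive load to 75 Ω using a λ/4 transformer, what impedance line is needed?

Z_qwt = √(Z_0·R_L) = √(75 × 413) = √30980

Z_qwt ≈ 176 Ω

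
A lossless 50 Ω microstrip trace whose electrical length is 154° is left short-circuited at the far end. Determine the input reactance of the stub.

tan(βl) = -0.488
For a short-circuited stub, Z_in = jZ_0·tan(βl)

X_in ≈ -24.4 Ω (capacitive)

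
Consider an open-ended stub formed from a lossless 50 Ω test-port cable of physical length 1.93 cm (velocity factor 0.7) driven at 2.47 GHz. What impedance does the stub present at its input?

λ = v/f = 0.7·c / 2.47 GHz = 0.085 m
βl = 2π·l/λ = 2π × 0.227 = 81.7°
tan(βl) = 6.87
For an open-ended stub, Z_in = −jZ_0·cot(βl) = −jZ_0/tan(βl)

Z_in ≈ −j7.27 Ω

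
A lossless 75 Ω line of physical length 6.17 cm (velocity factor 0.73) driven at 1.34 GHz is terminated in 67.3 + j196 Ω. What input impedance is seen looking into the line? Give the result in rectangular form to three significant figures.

λ = v/f = 0.73·c / 1.34 GHz = 0.163 m
βl = 2π·l/λ = 2π × 0.378 = 136°
tan(βl) = tan(136°) = -0.969
Z_in = Z_0·(Z_L + jZ_0·tanβl)/(Z_0 + jZ_L·tanβl)
     = 75·(67.3 + j123)/(265 − j65.2)

Z_in ≈ 9.86 + j37.4 Ω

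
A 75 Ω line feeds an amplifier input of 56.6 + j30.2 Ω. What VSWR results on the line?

VSWR ≈ 1.71

Γ = (Z_L − Z_0)/(Z_L + Z_0) = (-18.4 + j30.2)/(131.6 + j30.2)
|Γ| = 35.4/135 = 0.262
VSWR = (1 + |Γ|)/(1 − |Γ|) = 1.26/0.738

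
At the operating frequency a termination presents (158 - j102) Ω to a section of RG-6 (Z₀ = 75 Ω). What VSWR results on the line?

Γ = (Z_L − Z_0)/(Z_L + Z_0) = (83 − j102)/(233 − j102)
|Γ| = 132/254 = 0.517
VSWR = (1 + |Γ|)/(1 − |Γ|) = 1.52/0.483

VSWR ≈ 3.14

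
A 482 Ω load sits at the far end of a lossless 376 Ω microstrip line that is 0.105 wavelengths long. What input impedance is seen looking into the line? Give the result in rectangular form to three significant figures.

Z_in ≈ 388 − j94.3 Ω

βl = 2π × 0.105 = 37.8°
tan(βl) = tan(37.8°) = 0.776
Z_in = Z_0·(Z_L + jZ_0·tanβl)/(Z_0 + jZ_L·tanβl)
     = 376·(482 + j292)/(376 + j374)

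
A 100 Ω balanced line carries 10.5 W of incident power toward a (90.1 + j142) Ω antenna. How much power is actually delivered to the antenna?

P_delivered ≈ 6.72 W

|Γ| = |(-9.9 + j142)/(190.1 + j142)| = 0.6
|Γ|² = 0.36
P_refl = |Γ|²·P_inc = 3.78 W, P_del = (1 − |Γ|²)·P_inc = 6.72 W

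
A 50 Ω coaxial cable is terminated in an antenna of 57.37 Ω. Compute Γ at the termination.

Γ = (Z_L − Z_0)/(Z_L + Z_0) = (57.37 − 50)/(57.37 + 50) = 7.37/107.4

Γ = 0.0686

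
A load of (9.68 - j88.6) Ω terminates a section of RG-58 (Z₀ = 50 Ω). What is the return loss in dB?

RL ≈ 0.807 dB

Γ = (-40.32 − j88.6)/(59.68 − j88.6), |Γ| = 0.911
RL = −20·log₁₀|Γ| = −20·log₁₀(0.911)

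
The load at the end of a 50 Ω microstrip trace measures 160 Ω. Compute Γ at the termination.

Γ = 0.524

Γ = (Z_L − Z_0)/(Z_L + Z_0) = (160 − 50)/(160 + 50) = 110/210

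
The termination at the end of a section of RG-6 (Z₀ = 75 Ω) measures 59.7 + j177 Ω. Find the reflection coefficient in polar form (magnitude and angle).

Γ = (Z_L − Z_0)/(Z_L + Z_0) = (-15.3 + j177)/(134.7 + j177)
|Γ| = 178/222 = 0.799

Γ ≈ 0.799 ∠ 42.2°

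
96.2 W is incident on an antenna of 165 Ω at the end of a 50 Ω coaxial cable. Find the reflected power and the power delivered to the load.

Γ = (165 − 50)/(165 + 50) = 0.535
|Γ|² = 0.286
P_refl = |Γ|²·P_inc = 27.5 W, P_del = (1 − |Γ|²)·P_inc = 68.7 W

P_reflected ≈ 27.5 W; P_delivered ≈ 68.7 W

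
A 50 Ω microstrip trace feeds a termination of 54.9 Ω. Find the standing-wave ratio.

VSWR ≈ 1.1

Γ = (54.9 − 50)/(54.9 + 50) = 0.0467
VSWR = (1 + 0.0467)/(1 − 0.0467)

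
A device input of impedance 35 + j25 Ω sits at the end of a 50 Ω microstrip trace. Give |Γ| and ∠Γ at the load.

Γ = (Z_L − Z_0)/(Z_L + Z_0) = (-15 + j25)/(85 + j25)
|Γ| = 29.2/88.6 = 0.329

Γ ≈ 0.329 ∠ 105°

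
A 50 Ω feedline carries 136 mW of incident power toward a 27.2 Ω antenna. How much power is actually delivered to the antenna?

P_delivered ≈ 124 mW

Γ = (27.2 − 50)/(27.2 + 50) = -0.295
|Γ|² = 0.0872
P_refl = |Γ|²·P_inc = 11.9 mW, P_del = (1 − |Γ|²)·P_inc = 124 mW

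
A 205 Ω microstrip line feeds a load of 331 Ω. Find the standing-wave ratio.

VSWR ≈ 1.61

For a purely resistive load, VSWR = R_L/Z_0 or Z_0/R_L (whichever > 1) = 331/205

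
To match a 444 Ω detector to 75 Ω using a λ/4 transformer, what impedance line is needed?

Z_qwt ≈ 182 Ω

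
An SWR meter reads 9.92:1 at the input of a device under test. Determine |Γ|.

|Γ| ≈ 0.817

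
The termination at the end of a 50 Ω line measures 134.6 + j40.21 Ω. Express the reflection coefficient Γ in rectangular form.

Γ = (Z_L − Z_0)/(Z_L + Z_0) = (84.6 + j40.21)/(184.6 + j40.21)

Γ ≈ 0.483 + j0.113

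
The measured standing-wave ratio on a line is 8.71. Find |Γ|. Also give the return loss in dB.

|Γ| = (S − 1)/(S + 1) = (8.71 − 1)/(8.71 + 1) = 7.71/9.71
RL = −20·log₁₀|Γ| = −20·log₁₀(0.794)

|Γ| ≈ 0.794; return loss ≈ 2 dB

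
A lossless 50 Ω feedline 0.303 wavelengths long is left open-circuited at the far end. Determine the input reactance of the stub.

X_in ≈ 17.3 Ω (inductive)

βl = 2π × 0.303 = 109°
tan(βl) = -2.89
For an open-circuited stub, Z_in = −jZ_0·cot(βl) = −jZ_0/tan(βl)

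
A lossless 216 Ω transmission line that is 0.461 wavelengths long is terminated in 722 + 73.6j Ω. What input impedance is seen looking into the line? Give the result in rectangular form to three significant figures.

βl = 2π × 0.461 = 166°
tan(βl) = tan(166°) = -0.25
Z_in = Z_0·(Z_L + jZ_0·tanβl)/(Z_0 + jZ_L·tanβl)
     = 216·(722 + j19.6)/(234 − j181)

Z_in ≈ 409 + j333 Ω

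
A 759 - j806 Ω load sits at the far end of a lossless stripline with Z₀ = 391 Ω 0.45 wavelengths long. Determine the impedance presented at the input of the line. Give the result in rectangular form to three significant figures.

βl = 2π × 0.45 = 162°
tan(βl) = tan(162°) = -0.325
Z_in = Z_0·(Z_L + jZ_0·tanβl)/(Z_0 + jZ_L·tanβl)
     = 391·(759 − j933)/(129 − j247)

Z_in ≈ 1660 + j337 Ω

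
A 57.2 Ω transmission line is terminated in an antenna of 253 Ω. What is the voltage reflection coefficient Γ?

Γ = 0.631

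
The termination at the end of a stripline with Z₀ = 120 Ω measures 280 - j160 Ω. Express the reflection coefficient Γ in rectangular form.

Γ = (Z_L − Z_0)/(Z_L + Z_0) = (160 − j160)/(400 − j160)

Γ ≈ 0.483 − j0.207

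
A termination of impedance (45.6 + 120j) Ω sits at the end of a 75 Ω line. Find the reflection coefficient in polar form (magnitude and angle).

Γ ≈ 0.726 ∠ 58.9°

Γ = (Z_L − Z_0)/(Z_L + Z_0) = (-29.4 + j120)/(120.6 + j120)
|Γ| = 124/170 = 0.726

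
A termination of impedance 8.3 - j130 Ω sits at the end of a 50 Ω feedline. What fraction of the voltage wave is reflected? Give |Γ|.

|Γ| ≈ 0.958

Γ = (Z_L − Z_0)/(Z_L + Z_0) = (-41.7 − j130)/(58.3 − j130)
|Γ| = 137/142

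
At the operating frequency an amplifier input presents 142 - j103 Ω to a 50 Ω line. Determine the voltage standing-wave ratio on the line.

VSWR ≈ 4.46

Γ = (Z_L − Z_0)/(Z_L + Z_0) = (92 − j103)/(192 − j103)
|Γ| = 138/218 = 0.634
VSWR = (1 + |Γ|)/(1 − |Γ|) = 1.63/0.366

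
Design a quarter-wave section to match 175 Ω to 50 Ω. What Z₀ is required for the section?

Z_qwt ≈ 93.5 Ω

Z_qwt = √(Z_0·R_L) = √(50 × 175) = √8750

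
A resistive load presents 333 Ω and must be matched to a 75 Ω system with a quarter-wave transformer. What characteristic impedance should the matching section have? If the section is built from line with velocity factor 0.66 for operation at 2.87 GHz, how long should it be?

Z_qwt = √(Z_0·R_L) = √(75 × 333) = √24980
λ = 0.66·c/f = 0.069 m, so l = λ/4 = 0.0172 m

Z_qwt ≈ 158 Ω; length ≈ 1.72 cm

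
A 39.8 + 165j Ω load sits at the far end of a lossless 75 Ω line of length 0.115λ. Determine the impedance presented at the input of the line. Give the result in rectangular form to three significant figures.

Z_in ≈ 64.2 − j214 Ω

βl = 2π × 0.115 = 41.4°
tan(βl) = tan(41.4°) = 0.882
Z_in = Z_0·(Z_L + jZ_0·tanβl)/(Z_0 + jZ_L·tanβl)
     = 75·(39.8 + j231)/(-70.5 + j35.1)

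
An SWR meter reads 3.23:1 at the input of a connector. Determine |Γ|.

|Γ| = (S − 1)/(S + 1) = (3.23 − 1)/(3.23 + 1) = 2.23/4.23

|Γ| ≈ 0.527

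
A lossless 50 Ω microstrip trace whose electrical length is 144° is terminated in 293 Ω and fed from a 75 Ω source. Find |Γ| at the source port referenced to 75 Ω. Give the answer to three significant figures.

|Γ| ≈ 0.698

tan(βl) = -0.727
Z_in = Z_0·(Z_L + jZ_0·tanβl)/(Z_0 + jZ_L·tanβl) = 23.4 + j63.3 Ω
Γ_s = (Z_in − Z_s)/(Z_in + Z_s) = (-51.6 + j63.3)/(98.4 + j63.3), |Γ_s| = 0.698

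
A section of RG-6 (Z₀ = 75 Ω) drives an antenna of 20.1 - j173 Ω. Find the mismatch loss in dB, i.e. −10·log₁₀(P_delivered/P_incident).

mismatch loss ≈ 8.1 dB

Γ = (-54.9 − j173)/(95.1 − j173), |Γ| = 0.919
|Γ|² = 0.845, so P_del/P_inc = 1 − |Γ|² = 0.155
ML = −10·log₁₀(1 − |Γ|²)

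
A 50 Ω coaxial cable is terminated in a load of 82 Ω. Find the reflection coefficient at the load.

Γ = 0.242

Γ = (Z_L − Z_0)/(Z_L + Z_0) = (82 − 50)/(82 + 50) = 32/132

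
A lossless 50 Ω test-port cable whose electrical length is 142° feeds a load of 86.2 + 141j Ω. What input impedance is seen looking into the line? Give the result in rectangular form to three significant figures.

Z_in ≈ 11.5 + j36.7 Ω

tan(βl) = tan(142°) = -0.781
Z_in = Z_0·(Z_L + jZ_0·tanβl)/(Z_0 + jZ_L·tanβl)
     = 50·(86.2 + j102)/(160 − j67.3)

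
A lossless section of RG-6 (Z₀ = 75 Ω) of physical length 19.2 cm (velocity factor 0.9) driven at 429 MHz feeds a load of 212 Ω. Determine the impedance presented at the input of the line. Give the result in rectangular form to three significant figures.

Z_in ≈ 29.5 + j23.3 Ω

λ = v/f = 0.9·c / 429 MHz = 0.629 m
βl = 2π·l/λ = 2π × 0.305 = 110°
tan(βl) = tan(110°) = -2.77
Z_in = Z_0·(Z_L + jZ_0·tanβl)/(Z_0 + jZ_L·tanβl)
     = 75·(212 − j208)/(75 − j588)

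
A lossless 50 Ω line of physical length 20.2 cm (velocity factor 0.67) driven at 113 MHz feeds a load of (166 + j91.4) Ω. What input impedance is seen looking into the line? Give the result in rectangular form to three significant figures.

λ = v/f = 0.67·c / 113 MHz = 1.78 m
βl = 2π·l/λ = 2π × 0.114 = 40.9°
tan(βl) = tan(40.9°) = 0.866
Z_in = Z_0·(Z_L + jZ_0·tanβl)/(Z_0 + jZ_L·tanβl)
     = 50·(166 + j135)/(-29.1 + j144)

Z_in ≈ 33.8 − j64.6 Ω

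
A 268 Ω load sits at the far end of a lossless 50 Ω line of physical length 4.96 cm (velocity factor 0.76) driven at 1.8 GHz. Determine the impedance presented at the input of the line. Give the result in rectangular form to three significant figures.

Z_in ≈ 22.3 + j56.5 Ω

λ = v/f = 0.76·c / 1.8 GHz = 0.127 m
βl = 2π·l/λ = 2π × 0.392 = 141°
tan(βl) = tan(141°) = -0.811
Z_in = Z_0·(Z_L + jZ_0·tanβl)/(Z_0 + jZ_L·tanβl)
     = 50·(268 − j40.5)/(50 − j217)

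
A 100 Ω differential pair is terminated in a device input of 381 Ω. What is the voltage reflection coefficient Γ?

Γ = 0.584

Γ = (Z_L − Z_0)/(Z_L + Z_0) = (381 − 100)/(381 + 100) = 281/481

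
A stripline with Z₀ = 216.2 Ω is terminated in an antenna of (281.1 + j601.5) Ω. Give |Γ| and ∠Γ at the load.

Γ = (Z_L − Z_0)/(Z_L + Z_0) = (64.9 + j601.5)/(497.3 + j601.5)
|Γ| = 605/780 = 0.775

Γ ≈ 0.775 ∠ 33.4°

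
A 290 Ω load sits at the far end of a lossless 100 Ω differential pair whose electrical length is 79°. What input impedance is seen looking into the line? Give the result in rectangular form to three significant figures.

tan(βl) = tan(79°) = 5.14
Z_in = Z_0·(Z_L + jZ_0·tanβl)/(Z_0 + jZ_L·tanβl)
     = 100·(290 + j514)/(100 + j1490)

Z_in ≈ 35.6 − j17.1 Ω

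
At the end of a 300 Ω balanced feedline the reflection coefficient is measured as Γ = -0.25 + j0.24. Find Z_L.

Z_L ≈ 163 + j88.9 Ω

Z_L = Z_0·(1 + Γ)/(1 − Γ) = 300·(0.75 + j0.24)/(1.25 − j0.24)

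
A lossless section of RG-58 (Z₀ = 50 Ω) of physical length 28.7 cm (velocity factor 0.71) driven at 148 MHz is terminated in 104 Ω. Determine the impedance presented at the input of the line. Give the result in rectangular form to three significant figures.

Z_in ≈ 26 − j12.3 Ω

λ = v/f = 0.71·c / 148 MHz = 1.44 m
βl = 2π·l/λ = 2π × 0.199 = 71.8°
tan(βl) = tan(71.8°) = 3.04
Z_in = Z_0·(Z_L + jZ_0·tanβl)/(Z_0 + jZ_L·tanβl)
     = 50·(104 + j152)/(50 + j316)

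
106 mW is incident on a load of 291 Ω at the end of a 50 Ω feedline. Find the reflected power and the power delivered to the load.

Γ = (291 − 50)/(291 + 50) = 0.707
|Γ|² = 0.499
P_refl = |Γ|²·P_inc = 52.9 mW, P_del = (1 − |Γ|²)·P_inc = 53.1 mW

P_reflected ≈ 52.9 mW; P_delivered ≈ 53.1 mW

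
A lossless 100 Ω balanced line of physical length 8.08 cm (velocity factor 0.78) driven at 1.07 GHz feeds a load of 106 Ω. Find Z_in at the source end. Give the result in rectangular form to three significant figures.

λ = v/f = 0.78·c / 1.07 GHz = 0.219 m
βl = 2π·l/λ = 2π × 0.369 = 133°
tan(βl) = tan(133°) = -1.07
Z_in = Z_0·(Z_L + jZ_0·tanβl)/(Z_0 + jZ_L·tanβl)
     = 100·(106 − j107)/(100 − j114)

Z_in ≈ 99.4 + j5.78 Ω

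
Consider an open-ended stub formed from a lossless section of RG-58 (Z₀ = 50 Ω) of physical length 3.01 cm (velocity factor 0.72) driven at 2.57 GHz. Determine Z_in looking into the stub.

λ = v/f = 0.72·c / 2.57 GHz = 0.084 m
βl = 2π·l/λ = 2π × 0.358 = 129°
tan(βl) = -1.24
For an open-ended stub, Z_in = −jZ_0·cot(βl) = −jZ_0/tan(βl)

Z_in ≈ +j40.4 Ω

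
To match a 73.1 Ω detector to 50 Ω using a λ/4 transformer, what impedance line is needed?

Z_qwt = √(Z_0·R_L) = √(50 × 73.1) = √3655

Z_qwt ≈ 60.5 Ω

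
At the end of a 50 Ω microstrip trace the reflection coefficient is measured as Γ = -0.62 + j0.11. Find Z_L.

Z_L ≈ 11.4 + j4.17 Ω

Z_L = Z_0·(1 + Γ)/(1 − Γ) = 50·(0.38 + j0.11)/(1.62 − j0.11)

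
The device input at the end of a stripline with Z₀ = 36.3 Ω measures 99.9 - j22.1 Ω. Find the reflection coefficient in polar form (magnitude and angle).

Γ ≈ 0.488 ∠ -9.94°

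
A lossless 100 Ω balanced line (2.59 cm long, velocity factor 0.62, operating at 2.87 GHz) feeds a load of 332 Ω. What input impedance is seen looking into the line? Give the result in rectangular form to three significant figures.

Z_in ≈ 74 + j106 Ω

λ = v/f = 0.62·c / 2.87 GHz = 0.0648 m
βl = 2π·l/λ = 2π × 0.4 = 144°
tan(βl) = tan(144°) = -0.73
Z_in = Z_0·(Z_L + jZ_0·tanβl)/(Z_0 + jZ_L·tanβl)
     = 100·(332 − j73)/(100 − j242)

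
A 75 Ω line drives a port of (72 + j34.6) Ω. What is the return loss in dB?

Γ = (-3 + j34.6)/(147 + j34.6), |Γ| = 0.23
RL = −20·log₁₀|Γ| = −20·log₁₀(0.23)

RL ≈ 12.8 dB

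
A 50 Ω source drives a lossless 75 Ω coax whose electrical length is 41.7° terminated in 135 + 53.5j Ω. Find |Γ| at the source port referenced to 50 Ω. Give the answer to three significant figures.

|Γ| ≈ 0.489

tan(βl) = 0.891
Z_in = Z_0·(Z_L + jZ_0·tanβl)/(Z_0 + jZ_L·tanβl) = 89.5 − j63.8 Ω
Γ_s = (Z_in − Z_s)/(Z_in + Z_s) = (39.5 − j63.8)/(140 − j63.8), |Γ_s| = 0.489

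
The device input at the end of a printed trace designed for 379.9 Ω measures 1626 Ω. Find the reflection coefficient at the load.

Γ = 0.621

Γ = (Z_L − Z_0)/(Z_L + Z_0) = (1626 − 379.9)/(1626 + 379.9) = 1246/2006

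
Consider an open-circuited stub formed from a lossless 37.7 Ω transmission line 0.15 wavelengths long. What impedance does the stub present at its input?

Z_in ≈ −j27.4 Ω

βl = 2π × 0.15 = 54°
tan(βl) = 1.38
For an open-circuited stub, Z_in = −jZ_0·cot(βl) = −jZ_0/tan(βl)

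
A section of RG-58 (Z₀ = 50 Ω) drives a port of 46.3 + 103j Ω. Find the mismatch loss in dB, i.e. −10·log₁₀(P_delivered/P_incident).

mismatch loss ≈ 3.32 dB

Γ = (-3.7 + j103)/(96.3 + j103), |Γ| = 0.731
|Γ|² = 0.534, so P_del/P_inc = 1 − |Γ|² = 0.466
ML = −10·log₁₀(1 − |Γ|²)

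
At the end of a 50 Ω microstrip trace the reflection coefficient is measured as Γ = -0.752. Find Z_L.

Z_L ≈ 7.08 Ω

Z_L = Z_0·(1 + Γ)/(1 − Γ) = 50·(0.248)/(1.75)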